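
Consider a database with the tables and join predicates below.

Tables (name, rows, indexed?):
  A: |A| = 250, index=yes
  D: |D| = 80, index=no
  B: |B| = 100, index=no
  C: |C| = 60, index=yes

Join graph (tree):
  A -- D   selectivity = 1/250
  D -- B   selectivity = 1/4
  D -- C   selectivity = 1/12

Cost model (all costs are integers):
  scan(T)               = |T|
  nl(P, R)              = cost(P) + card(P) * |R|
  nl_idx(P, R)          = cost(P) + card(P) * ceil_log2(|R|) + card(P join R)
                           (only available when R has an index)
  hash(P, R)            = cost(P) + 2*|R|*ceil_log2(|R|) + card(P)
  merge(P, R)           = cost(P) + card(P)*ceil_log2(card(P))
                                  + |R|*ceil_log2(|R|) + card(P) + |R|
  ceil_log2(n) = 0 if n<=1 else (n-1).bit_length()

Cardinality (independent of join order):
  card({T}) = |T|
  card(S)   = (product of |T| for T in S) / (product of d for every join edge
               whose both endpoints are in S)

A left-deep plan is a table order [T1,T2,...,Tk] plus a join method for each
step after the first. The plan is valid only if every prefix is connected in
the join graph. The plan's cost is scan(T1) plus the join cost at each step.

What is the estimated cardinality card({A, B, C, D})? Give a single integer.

10000

Tables in S: A(250), B(100), C(60), D(80)
Edges inside S: A-D(d=250), D-B(d=4), D-C(d=12)
numerator = 250 * 100 * 60 * 80 = 120000000
denominator = 250 * 4 * 12 = 12000
card(S) = 120000000 / 12000 = 10000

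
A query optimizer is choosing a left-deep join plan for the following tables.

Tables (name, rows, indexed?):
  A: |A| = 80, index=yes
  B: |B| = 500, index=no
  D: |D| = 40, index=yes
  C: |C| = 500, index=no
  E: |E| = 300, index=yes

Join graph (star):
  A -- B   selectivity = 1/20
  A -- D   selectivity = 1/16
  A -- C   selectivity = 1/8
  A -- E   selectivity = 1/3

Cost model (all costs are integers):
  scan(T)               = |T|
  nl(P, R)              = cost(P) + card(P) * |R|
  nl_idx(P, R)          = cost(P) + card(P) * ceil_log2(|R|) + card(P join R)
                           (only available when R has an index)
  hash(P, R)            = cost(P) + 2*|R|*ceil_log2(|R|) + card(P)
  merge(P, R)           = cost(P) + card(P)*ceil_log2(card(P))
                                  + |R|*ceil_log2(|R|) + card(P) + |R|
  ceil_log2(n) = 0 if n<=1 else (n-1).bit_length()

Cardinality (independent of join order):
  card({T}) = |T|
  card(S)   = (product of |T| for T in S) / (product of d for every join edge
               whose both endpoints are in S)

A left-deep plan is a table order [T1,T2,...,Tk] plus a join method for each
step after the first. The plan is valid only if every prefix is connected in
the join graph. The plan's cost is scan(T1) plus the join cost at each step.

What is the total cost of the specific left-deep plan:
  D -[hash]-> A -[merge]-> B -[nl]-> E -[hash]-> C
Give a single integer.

step 1: scan D: cost=40, card=40
step 2: join A via hash
    card(P join A) = 40*80/(16) = 200
    cost = 40 + 2*80*7 + 40 = 1200
step 3: join B via merge
    card(P join B) = 200*500/(20) = 5000
    cost = 1200 + 200*8 + 500*9 + 200 + 500 = 8000
step 4: join E via nl
    card(P join E) = 5000*300/(3) = 500000
    cost = 8000 + 5000*300 = 1508000
step 5: join C via hash
    card(P join C) = 500000*500/(8) = 31250000
    cost = 1508000 + 2*500*9 + 500000 = 2017000

2017000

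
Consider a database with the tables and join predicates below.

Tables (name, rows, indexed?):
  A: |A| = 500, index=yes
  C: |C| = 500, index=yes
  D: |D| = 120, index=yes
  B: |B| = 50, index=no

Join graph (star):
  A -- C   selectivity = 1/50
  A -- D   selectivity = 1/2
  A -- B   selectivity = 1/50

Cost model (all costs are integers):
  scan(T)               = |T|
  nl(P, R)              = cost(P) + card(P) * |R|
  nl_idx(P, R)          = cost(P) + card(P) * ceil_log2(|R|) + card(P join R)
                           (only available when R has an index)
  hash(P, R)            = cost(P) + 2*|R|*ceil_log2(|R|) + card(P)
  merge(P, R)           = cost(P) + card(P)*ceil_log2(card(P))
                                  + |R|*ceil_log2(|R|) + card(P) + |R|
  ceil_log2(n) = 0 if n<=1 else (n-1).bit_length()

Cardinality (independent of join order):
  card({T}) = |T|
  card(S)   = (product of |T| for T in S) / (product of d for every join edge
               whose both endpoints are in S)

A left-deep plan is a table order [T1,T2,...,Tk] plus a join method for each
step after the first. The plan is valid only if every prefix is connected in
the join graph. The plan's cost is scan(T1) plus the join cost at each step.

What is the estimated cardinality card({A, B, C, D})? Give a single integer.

Tables in S: A(500), B(50), C(500), D(120)
Edges inside S: A-C(d=50), A-D(d=2), A-B(d=50)
numerator = 500 * 50 * 500 * 120 = 1500000000
denominator = 50 * 2 * 50 = 5000
card(S) = 1500000000 / 5000 = 300000

300000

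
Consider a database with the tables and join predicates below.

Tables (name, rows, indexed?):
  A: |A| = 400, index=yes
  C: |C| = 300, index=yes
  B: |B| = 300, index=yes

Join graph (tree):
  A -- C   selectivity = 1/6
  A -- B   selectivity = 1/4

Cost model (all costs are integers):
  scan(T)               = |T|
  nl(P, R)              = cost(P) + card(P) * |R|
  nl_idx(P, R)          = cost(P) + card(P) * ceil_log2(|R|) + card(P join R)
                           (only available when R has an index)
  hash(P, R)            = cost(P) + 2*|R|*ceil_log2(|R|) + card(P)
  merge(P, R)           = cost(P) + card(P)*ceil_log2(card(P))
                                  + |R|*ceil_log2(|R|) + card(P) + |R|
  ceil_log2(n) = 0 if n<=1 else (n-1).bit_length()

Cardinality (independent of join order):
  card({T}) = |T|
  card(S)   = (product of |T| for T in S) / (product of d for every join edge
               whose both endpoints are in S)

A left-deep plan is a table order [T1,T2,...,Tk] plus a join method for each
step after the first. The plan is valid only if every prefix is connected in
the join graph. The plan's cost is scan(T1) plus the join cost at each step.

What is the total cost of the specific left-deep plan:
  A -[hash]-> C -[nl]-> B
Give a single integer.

6006200

step 1: scan A: cost=400, card=400
step 2: join C via hash
    card(P join C) = 400*300/(6) = 20000
    cost = 400 + 2*300*9 + 400 = 6200
step 3: join B via nl
    card(P join B) = 20000*300/(4) = 1500000
    cost = 6200 + 20000*300 = 6006200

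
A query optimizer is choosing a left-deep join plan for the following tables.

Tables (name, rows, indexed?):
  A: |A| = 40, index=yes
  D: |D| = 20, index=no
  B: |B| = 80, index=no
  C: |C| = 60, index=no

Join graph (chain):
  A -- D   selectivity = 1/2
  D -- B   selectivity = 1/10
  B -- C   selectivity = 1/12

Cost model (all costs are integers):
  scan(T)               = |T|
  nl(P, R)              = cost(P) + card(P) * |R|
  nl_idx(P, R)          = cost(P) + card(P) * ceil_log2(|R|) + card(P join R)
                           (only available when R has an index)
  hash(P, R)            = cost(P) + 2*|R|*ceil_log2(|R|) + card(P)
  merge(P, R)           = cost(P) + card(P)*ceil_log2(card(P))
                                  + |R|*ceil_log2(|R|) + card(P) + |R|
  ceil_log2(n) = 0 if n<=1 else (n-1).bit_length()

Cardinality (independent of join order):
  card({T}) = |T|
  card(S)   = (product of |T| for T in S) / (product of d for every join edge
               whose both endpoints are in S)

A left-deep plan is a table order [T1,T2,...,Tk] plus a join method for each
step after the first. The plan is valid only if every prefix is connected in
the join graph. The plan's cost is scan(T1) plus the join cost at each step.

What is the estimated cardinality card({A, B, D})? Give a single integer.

3200

Tables in S: A(40), B(80), D(20)
Edges inside S: A-D(d=2), D-B(d=10)
numerator = 40 * 80 * 20 = 64000
denominator = 2 * 10 = 20
card(S) = 64000 / 20 = 3200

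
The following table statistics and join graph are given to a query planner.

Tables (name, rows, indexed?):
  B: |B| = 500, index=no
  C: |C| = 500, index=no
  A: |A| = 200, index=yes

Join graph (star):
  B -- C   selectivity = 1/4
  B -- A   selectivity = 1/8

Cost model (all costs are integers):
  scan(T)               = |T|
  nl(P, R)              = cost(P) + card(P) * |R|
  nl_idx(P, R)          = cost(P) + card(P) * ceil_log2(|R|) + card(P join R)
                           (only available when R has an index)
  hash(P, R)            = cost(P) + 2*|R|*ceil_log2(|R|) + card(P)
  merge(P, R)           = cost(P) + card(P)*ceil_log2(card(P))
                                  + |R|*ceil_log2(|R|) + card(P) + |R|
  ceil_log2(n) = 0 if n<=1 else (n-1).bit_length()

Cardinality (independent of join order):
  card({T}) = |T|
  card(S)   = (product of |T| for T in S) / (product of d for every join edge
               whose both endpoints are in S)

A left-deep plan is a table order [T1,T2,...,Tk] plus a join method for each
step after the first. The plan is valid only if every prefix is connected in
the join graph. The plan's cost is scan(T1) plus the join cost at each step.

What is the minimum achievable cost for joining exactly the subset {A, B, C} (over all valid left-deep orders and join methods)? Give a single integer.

25700

Selinger DP over subsets of {A,B,C}:
  {B}: scan cost=500, card=500
  {C}: scan cost=500, card=500
  {A}: scan cost=200, card=200
  {BC}: card=62500; try (C,hash)→10000, (B,hash)→10000, (C,merge)→10500, (B,merge)→10500, (C,nl)→250500, (B,nl)→250500; best=10000 via (C,hash)
  {AB}: card=12500; try (A,hash)→4200, (B,merge)→7000, (A,merge)→7300, (B,hash)→9400, (A,nl_idx)→17000, (B,nl)→100200 …(+1); best=4200 via (A,hash)
  {ABC}: card=1562500; try (C,hash)→25700, (A,hash)→75700, (C,merge)→196700, (A,merge)→1074300, (A,nl_idx)→2072500, (C,nl)→6254200 …(+1); best=25700 via (C,hash)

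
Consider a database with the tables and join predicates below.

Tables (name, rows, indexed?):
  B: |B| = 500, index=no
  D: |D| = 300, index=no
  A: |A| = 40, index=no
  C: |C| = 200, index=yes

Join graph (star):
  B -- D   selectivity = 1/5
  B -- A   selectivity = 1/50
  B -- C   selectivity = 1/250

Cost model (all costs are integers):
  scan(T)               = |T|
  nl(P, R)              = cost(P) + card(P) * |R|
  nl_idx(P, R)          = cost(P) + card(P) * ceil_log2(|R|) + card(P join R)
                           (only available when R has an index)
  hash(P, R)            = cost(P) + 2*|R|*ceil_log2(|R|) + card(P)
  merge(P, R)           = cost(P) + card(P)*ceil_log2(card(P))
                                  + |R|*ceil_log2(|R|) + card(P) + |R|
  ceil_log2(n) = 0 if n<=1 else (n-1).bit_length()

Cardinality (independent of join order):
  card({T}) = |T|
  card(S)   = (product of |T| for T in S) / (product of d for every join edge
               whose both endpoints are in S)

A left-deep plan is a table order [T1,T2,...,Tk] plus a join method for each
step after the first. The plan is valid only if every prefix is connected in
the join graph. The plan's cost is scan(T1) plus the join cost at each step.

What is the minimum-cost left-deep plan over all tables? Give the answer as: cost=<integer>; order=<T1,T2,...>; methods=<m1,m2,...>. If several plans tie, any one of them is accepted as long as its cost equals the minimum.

cost=10720; order=B,A,C,D; methods=hash,nl_idx,hash

Selinger DP (subsets sized 1..n):
  {B}: scan cost=500, card=500
  {D}: scan cost=300, card=300
  {A}: scan cost=40, card=40
  {C}: scan cost=200, card=200
  {BD}: card=30000; try (D,hash)→6400, (B,merge)→8300, (D,merge)→8500, (B,hash)→9600, (B,nl)→150300, (D,nl)→150500; best=6400 via (D,hash)
  {AB}: card=400; try (A,hash)→1480, (B,merge)→5320, (A,merge)→5780, (B,hash)→9080, (B,nl)→20040, (A,nl)→20500; best=1480 via (A,hash)
  {BC}: card=400; try (C,hash)→4200, (C,nl_idx)→4900, (B,merge)→7000, (C,merge)→7300, (B,hash)→9400, (B,nl)→100200 …(+1); best=4200 via (C,hash)
  {ABD}: card=24000; try (D,hash)→7280, (D,merge)→8480, (A,hash)→36880, (D,nl)→121480, (A,merge)→486680, (A,nl)→1206400; best=7280 via (D,hash)
  {BCD}: card=24000; try (D,hash)→10000, (D,merge)→11200, (C,hash)→39600, (D,nl)→124200, (C,nl_idx)→270400, (C,merge)→488200 …(+1); best=10000 via (D,hash)
  {ABC}: card=320; try (C,nl_idx)→5000, (C,hash)→5080, (A,hash)→5080, (C,merge)→7280, (A,merge)→8480, (A,nl)→20200 …(+1); best=5000 via (C,nl_idx)
  {ABCD}: card=19200; try (D,hash)→10720, (D,merge)→11200, (C,hash)→34480, (A,hash)→34480, (D,nl)→101000, (C,nl_idx)→218480 …(+4); best=10720 via (D,hash)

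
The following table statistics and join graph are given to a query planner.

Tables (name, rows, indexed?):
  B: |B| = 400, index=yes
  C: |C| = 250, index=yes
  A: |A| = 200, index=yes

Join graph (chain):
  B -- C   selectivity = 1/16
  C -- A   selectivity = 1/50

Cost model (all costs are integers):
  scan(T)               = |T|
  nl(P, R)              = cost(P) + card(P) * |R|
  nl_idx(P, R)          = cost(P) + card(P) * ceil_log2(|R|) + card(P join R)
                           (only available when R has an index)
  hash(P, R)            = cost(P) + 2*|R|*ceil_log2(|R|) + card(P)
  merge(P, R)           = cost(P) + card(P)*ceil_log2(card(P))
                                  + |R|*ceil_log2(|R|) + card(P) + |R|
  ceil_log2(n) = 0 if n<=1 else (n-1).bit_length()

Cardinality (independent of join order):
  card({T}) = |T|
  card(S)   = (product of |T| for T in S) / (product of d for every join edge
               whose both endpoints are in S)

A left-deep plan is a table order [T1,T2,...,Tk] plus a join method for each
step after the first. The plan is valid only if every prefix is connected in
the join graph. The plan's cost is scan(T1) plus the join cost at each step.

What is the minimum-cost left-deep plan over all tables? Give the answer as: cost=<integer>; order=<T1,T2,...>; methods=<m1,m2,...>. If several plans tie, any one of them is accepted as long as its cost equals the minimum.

cost=11000; order=A,C,B; methods=nl_idx,hash

Selinger DP (subsets sized 1..n):
  {B}: scan cost=400, card=400
  {C}: scan cost=250, card=250
  {A}: scan cost=200, card=200
  {BC}: card=6250; try (C,hash)→4800, (B,merge)→6500, (C,merge)→6650, (B,hash)→7700, (B,nl_idx)→8750, (C,nl_idx)→9850 …(+2); best=4800 via (C,hash)
  {AC}: card=1000; try (C,nl_idx)→2800, (A,nl_idx)→3250, (A,hash)→3700, (C,merge)→4250, (A,merge)→4300, (C,hash)→4400 …(+2); best=2800 via (C,nl_idx)
  {ABC}: card=25000; try (B,hash)→11000, (A,hash)→14250, (B,merge)→17800, (B,nl_idx)→36800, (A,nl_idx)→79800, (A,merge)→94100 …(+2); best=11000 via (B,hash)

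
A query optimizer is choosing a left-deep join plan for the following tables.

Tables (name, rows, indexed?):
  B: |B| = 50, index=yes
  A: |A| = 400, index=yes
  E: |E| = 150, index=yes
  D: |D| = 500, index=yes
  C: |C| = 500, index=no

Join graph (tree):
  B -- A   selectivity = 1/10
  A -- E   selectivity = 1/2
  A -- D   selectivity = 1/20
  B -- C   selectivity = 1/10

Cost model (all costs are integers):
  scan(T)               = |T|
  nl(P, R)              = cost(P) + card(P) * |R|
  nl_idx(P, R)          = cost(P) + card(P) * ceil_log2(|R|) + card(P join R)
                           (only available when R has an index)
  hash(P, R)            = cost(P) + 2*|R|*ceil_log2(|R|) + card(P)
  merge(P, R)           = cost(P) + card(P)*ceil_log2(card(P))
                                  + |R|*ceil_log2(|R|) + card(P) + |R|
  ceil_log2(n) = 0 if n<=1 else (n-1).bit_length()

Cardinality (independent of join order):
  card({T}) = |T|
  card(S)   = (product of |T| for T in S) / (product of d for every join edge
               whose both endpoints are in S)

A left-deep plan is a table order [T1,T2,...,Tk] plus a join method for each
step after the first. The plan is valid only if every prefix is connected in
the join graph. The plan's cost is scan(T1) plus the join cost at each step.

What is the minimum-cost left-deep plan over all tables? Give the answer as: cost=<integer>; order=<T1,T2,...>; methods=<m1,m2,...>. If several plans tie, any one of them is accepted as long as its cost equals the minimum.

Selinger DP (subsets sized 1..n):
  {B}: scan cost=50, card=50
  {A}: scan cost=400, card=400
  {E}: scan cost=150, card=150
  {D}: scan cost=500, card=500
  {C}: scan cost=500, card=500
  {AB}: card=2000; try (B,hash)→1400, (A,nl_idx)→2500, (A,merge)→4400, (B,merge)→4750, (B,nl_idx)→4800, (A,hash)→7300 …(+2); best=1400 via (B,hash)
  {BC}: card=2500; try (B,hash)→1600, (C,merge)→5400, (B,merge)→5850, (B,nl_idx)→6000, (C,hash)→9100, (C,nl)→25050 …(+1); best=1600 via (B,hash)
  {AE}: card=30000; try (E,hash)→3200, (A,merge)→5500, (E,merge)→5750, (A,hash)→7500, (A,nl_idx)→31500, (E,nl_idx)→33600 …(+2); best=3200 via (E,hash)
  {AD}: card=10000; try (A,hash)→8200, (D,merge)→9400, (A,merge)→9500, (D,hash)→9800, (D,nl_idx)→14000, (A,nl_idx)→15000 …(+2); best=8200 via (A,hash)
  {ABE}: card=150000; try (E,hash)→5800, (E,merge)→26750, (B,hash)→33800, (E,nl_idx)→167400, (E,nl)→301400, (B,nl_idx)→333200 …(+2); best=5800 via (E,hash)
  {ABD}: card=50000; try (D,hash)→12400, (B,hash)→18800, (D,merge)→30400, (D,nl_idx)→69400, (B,nl_idx)→118200, (B,merge)→158550 …(+2); best=12400 via (D,hash)
  {ABC}: card=100000; try (A,hash)→11300, (C,hash)→12400, (C,merge)→30400, (A,merge)→38100, (A,nl_idx)→124100, (C,nl)→1001400 …(+1); best=11300 via (A,hash)
  {ADE}: card=750000; try (E,hash)→20600, (D,hash)→42200, (E,merge)→159550, (D,merge)→488200, (E,nl_idx)→838200, (D,nl_idx)→1023200 …(+2); best=20600 via (E,hash)
  {ABDE}: card=3750000; try (E,hash)→64800, (D,hash)→164800, (B,hash)→771200, (E,merge)→863750, (D,merge)→2860800, (E,nl_idx)→4162400 …(+6); best=64800 via (E,hash)
  {ABCE}: card=7500000; try (E,hash)→113700, (C,hash)→164800, (E,merge)→1812650, (C,merge)→2860800, (E,nl_idx)→8311300, (E,nl)→15011300 …(+1); best=113700 via (E,hash)
  {ABCD}: card=2500000; try (C,hash)→71400, (D,hash)→120300, (C,merge)→867400, (D,merge)→1816300, (D,nl_idx)→3411300, (C,nl)→25012400 …(+1); best=71400 via (C,hash)
  {ABCDE}: card=187500000; try (E,hash)→2573800, (C,hash)→3823800, (D,hash)→7622700, (E,merge)→57572750, (C,merge)→86319800, (D,merge)→180118700 …(+5); best=2573800 via (E,hash)

cost=2573800; order=A,B,D,C,E; methods=hash,hash,hash,hash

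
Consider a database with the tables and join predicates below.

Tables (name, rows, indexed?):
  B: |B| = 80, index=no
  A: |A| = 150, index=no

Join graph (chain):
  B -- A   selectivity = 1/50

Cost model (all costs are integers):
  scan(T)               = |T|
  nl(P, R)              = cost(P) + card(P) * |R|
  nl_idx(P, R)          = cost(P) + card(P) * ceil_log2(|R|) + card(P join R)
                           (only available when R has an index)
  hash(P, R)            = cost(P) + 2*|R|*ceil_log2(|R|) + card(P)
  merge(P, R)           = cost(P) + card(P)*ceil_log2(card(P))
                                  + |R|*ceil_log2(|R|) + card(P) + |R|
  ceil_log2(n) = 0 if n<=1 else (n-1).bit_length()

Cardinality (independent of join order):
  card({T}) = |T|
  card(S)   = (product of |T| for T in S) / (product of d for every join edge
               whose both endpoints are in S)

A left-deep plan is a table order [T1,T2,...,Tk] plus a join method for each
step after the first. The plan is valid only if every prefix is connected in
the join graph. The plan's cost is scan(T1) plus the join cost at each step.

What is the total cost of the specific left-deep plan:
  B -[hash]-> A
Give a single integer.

2560

step 1: scan B: cost=80, card=80
step 2: join A via hash
    card(P join A) = 80*150/(50) = 240
    cost = 80 + 2*150*8 + 80 = 2560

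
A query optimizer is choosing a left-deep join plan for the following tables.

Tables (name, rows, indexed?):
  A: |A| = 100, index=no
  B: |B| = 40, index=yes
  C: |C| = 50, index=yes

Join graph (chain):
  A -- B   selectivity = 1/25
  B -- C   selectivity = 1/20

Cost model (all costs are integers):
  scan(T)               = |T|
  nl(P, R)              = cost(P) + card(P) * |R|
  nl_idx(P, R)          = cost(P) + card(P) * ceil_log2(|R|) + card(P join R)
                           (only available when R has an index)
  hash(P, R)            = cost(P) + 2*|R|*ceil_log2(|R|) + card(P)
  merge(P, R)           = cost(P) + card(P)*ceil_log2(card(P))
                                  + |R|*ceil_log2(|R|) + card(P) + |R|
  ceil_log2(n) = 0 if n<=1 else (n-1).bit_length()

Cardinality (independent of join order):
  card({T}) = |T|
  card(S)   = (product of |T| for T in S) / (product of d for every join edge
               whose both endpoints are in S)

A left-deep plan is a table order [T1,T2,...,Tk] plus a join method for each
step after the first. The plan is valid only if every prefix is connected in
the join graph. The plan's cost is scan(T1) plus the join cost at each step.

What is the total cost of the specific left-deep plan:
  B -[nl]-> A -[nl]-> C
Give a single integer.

step 1: scan B: cost=40, card=40
step 2: join A via nl
    card(P join A) = 40*100/(25) = 160
    cost = 40 + 40*100 = 4040
step 3: join C via nl
    card(P join C) = 160*50/(20) = 400
    cost = 4040 + 160*50 = 12040

12040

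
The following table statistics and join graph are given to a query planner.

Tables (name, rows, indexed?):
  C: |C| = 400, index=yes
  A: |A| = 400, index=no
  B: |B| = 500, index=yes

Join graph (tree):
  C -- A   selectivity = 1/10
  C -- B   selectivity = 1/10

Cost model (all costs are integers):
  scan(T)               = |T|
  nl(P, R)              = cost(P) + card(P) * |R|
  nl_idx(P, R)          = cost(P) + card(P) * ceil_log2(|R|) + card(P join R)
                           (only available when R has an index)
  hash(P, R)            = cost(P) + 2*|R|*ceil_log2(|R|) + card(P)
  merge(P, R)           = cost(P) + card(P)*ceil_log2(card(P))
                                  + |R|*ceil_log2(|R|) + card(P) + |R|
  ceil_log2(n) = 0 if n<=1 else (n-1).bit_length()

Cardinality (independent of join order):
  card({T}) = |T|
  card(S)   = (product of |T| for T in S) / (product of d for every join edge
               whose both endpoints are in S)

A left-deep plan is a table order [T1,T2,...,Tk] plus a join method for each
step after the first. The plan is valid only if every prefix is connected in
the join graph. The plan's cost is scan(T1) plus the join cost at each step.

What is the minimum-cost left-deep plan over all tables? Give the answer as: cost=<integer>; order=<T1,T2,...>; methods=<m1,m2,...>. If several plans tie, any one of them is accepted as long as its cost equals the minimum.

Selinger DP (subsets sized 1..n):
  {C}: scan cost=400, card=400
  {A}: scan cost=400, card=400
  {B}: scan cost=500, card=500
  {AC}: card=16000; try (C,hash)→8000, (A,hash)→8000, (C,merge)→8400, (A,merge)→8400, (C,nl_idx)→20000, (C,nl)→160400 …(+1); best=8000 via (C,hash)
  {BC}: card=20000; try (C,hash)→8200, (B,merge)→9400, (C,merge)→9500, (B,hash)→9800, (B,nl_idx)→24000, (C,nl_idx)→25000 …(+2); best=8200 via (C,hash)
  {ABC}: card=800000; try (B,hash)→33000, (A,hash)→35400, (B,merge)→253000, (A,merge)→332200, (B,nl_idx)→952000, (B,nl)→8008000 …(+1); best=33000 via (B,hash)

cost=33000; order=A,C,B; methods=hash,hash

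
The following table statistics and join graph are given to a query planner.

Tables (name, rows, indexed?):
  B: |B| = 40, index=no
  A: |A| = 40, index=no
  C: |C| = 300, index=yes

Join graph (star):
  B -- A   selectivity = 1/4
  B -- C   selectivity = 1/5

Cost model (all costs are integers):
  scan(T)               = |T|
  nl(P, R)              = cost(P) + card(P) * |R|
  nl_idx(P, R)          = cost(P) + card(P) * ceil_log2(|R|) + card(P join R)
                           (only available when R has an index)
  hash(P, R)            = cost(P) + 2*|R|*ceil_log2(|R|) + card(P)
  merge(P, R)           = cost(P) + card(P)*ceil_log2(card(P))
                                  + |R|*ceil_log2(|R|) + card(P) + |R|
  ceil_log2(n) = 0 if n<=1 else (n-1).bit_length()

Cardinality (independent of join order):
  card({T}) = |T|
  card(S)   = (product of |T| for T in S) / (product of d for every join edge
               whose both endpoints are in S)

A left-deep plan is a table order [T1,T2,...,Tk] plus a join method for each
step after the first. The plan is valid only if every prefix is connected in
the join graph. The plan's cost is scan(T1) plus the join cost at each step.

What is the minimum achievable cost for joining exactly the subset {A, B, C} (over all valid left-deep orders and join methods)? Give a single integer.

3960

Selinger DP over subsets of {A,B,C}:
  {B}: scan cost=40, card=40
  {A}: scan cost=40, card=40
  {C}: scan cost=300, card=300
  {AB}: card=400; try (B,hash)→560, (A,hash)→560, (B,merge)→600, (A,merge)→600, (B,nl)→1640, (A,nl)→1640; best=560 via (B,hash)
  {BC}: card=2400; try (B,hash)→1080, (C,nl_idx)→2800, (C,merge)→3320, (B,merge)→3580, (C,hash)→5480, (C,nl)→12040 …(+1); best=1080 via (B,hash)
  {ABC}: card=24000; try (A,hash)→3960, (C,hash)→6360, (C,merge)→7560, (C,nl_idx)→28160, (A,merge)→32560, (A,nl)→97080 …(+1); best=3960 via (A,hash)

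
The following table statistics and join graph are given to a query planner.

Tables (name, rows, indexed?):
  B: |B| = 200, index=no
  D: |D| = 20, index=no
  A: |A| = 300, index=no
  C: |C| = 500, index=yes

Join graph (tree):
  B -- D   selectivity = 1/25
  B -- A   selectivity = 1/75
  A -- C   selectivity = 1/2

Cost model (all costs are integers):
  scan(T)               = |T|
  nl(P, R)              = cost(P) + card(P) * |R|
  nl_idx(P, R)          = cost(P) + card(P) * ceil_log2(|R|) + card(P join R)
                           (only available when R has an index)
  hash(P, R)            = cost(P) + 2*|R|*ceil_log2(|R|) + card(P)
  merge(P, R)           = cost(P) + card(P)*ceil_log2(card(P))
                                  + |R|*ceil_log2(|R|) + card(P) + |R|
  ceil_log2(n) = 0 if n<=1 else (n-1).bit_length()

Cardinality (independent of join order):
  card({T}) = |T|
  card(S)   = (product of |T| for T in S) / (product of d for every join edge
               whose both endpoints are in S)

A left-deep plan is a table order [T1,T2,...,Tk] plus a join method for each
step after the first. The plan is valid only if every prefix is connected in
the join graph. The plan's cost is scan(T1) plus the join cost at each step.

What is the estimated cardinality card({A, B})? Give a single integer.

800

Tables in S: A(300), B(200)
Edges inside S: B-A(d=75)
numerator = 300 * 200 = 60000
denominator = 75 = 75
card(S) = 60000 / 75 = 800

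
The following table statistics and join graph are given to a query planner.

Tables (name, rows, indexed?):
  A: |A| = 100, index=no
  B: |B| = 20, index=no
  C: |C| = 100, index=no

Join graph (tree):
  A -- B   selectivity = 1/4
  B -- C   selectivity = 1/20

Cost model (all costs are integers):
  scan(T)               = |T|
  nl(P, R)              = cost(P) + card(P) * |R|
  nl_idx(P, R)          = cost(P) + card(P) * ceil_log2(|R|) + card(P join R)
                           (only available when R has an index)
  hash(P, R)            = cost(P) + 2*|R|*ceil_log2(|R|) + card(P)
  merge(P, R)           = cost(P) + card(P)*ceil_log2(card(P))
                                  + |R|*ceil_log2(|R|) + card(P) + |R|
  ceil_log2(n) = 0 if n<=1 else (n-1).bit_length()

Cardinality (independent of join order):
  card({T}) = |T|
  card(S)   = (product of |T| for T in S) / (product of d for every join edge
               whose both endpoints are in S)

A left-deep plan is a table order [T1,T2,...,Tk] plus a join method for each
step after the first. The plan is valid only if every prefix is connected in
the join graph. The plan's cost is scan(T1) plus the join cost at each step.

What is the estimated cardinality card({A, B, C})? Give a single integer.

Tables in S: A(100), B(20), C(100)
Edges inside S: A-B(d=4), B-C(d=20)
numerator = 100 * 20 * 100 = 200000
denominator = 4 * 20 = 80
card(S) = 200000 / 80 = 2500

2500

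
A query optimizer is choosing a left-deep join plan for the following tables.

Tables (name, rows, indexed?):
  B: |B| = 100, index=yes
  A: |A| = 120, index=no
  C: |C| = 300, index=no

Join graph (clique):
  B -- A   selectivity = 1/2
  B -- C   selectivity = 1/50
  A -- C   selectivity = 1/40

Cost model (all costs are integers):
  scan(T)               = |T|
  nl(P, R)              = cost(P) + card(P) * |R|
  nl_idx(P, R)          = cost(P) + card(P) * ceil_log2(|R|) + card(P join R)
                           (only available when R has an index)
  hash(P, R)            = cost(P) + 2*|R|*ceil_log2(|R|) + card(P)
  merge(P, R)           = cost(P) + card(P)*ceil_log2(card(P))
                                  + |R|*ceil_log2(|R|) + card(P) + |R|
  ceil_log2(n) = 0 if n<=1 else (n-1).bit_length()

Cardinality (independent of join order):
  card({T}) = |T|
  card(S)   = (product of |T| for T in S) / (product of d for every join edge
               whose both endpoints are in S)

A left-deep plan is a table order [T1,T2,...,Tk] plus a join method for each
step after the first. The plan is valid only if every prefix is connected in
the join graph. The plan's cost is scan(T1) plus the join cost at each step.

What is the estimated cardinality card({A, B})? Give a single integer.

Tables in S: A(120), B(100)
Edges inside S: B-A(d=2)
numerator = 120 * 100 = 12000
denominator = 2 = 2
card(S) = 12000 / 2 = 6000

6000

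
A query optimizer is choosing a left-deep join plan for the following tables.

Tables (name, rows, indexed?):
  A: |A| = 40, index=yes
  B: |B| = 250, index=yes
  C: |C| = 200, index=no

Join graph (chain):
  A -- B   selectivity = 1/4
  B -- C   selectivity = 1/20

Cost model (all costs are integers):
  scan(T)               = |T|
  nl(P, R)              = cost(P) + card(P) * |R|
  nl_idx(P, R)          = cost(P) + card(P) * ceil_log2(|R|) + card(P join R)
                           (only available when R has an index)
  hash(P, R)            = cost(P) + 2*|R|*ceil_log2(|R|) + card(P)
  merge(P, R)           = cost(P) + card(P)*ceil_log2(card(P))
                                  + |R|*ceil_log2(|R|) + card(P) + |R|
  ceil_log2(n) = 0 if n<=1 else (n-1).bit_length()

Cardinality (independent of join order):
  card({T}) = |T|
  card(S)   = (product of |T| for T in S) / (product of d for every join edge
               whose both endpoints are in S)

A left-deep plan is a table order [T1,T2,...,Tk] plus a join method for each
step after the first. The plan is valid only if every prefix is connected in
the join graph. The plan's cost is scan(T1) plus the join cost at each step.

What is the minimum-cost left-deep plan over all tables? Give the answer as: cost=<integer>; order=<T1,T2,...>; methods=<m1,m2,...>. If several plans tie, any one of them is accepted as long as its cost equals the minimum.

Selinger DP (subsets sized 1..n):
  {A}: scan cost=40, card=40
  {B}: scan cost=250, card=250
  {C}: scan cost=200, card=200
  {AB}: card=2500; try (A,hash)→980, (B,merge)→2570, (A,merge)→2780, (B,nl_idx)→2860, (B,hash)→4080, (A,nl_idx)→4250 …(+2); best=980 via (A,hash)
  {BC}: card=2500; try (C,hash)→3700, (B,merge)→4250, (C,merge)→4300, (B,nl_idx)→4300, (B,hash)→4400, (B,nl)→50200 …(+1); best=3700 via (C,hash)
  {ABC}: card=25000; try (C,hash)→6680, (A,hash)→6680, (C,merge)→35280, (A,merge)→36480, (A,nl_idx)→43700, (A,nl)→103700 …(+1); best=6680 via (C,hash)

cost=6680; order=B,A,C; methods=hash,hash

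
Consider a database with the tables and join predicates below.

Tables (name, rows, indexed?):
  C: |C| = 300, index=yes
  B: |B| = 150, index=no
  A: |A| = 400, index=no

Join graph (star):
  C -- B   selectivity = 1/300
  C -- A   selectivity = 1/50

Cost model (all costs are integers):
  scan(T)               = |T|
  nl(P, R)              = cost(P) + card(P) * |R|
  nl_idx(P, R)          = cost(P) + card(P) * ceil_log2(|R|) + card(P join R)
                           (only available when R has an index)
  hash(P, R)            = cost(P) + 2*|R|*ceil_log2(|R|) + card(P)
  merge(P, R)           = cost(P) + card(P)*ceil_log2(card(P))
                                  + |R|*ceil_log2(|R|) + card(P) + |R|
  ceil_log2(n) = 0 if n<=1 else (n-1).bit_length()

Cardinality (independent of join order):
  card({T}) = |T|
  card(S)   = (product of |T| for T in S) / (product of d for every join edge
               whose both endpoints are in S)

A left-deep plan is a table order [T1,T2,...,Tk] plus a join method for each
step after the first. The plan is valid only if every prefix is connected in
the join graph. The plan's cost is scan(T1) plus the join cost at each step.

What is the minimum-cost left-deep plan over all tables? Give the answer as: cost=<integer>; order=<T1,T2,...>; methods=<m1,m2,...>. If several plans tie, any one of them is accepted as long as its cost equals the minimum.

Selinger DP (subsets sized 1..n):
  {C}: scan cost=300, card=300
  {B}: scan cost=150, card=150
  {A}: scan cost=400, card=400
  {BC}: card=150; try (C,nl_idx)→1650, (B,hash)→3000, (C,merge)→4500, (B,merge)→4650, (C,hash)→5700, (C,nl)→45150 …(+1); best=1650 via (C,nl_idx)
  {AC}: card=2400; try (C,hash)→6200, (C,nl_idx)→6400, (A,merge)→7300, (C,merge)→7400, (A,hash)→7800, (A,nl)→120300 …(+1); best=6200 via (C,hash)
  {ABC}: card=1200; try (A,merge)→7000, (A,hash)→9000, (B,hash)→11000, (B,merge)→38750, (A,nl)→61650, (B,nl)→366200; best=7000 via (A,merge)

cost=7000; order=B,C,A; methods=nl_idx,merge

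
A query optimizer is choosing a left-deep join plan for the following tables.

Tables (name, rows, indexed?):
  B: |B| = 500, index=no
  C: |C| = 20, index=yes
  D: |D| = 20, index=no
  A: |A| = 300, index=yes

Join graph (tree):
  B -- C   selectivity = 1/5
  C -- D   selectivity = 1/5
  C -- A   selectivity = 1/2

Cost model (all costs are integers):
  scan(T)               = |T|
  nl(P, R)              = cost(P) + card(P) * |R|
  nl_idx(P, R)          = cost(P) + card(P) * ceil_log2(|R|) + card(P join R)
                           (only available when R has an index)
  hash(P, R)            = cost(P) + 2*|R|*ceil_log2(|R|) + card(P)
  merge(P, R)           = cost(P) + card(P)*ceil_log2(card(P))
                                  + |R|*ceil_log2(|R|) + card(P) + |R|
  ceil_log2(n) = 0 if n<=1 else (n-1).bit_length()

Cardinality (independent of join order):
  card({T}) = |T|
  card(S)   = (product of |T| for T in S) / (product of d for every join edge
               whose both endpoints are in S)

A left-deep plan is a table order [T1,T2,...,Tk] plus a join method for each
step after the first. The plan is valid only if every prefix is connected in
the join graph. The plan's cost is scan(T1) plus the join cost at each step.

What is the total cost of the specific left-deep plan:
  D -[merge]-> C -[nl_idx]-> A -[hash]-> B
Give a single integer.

step 1: scan D: cost=20, card=20
step 2: join C via merge
    card(P join C) = 20*20/(5) = 80
    cost = 20 + 20*5 + 20*5 + 20 + 20 = 260
step 3: join A via nl_idx
    card(P join A) = 80*300/(2) = 12000
    cost = 260 + 80*9 + 12000 = 12980
step 4: join B via hash
    card(P join B) = 12000*500/(5) = 1200000
    cost = 12980 + 2*500*9 + 12000 = 33980

33980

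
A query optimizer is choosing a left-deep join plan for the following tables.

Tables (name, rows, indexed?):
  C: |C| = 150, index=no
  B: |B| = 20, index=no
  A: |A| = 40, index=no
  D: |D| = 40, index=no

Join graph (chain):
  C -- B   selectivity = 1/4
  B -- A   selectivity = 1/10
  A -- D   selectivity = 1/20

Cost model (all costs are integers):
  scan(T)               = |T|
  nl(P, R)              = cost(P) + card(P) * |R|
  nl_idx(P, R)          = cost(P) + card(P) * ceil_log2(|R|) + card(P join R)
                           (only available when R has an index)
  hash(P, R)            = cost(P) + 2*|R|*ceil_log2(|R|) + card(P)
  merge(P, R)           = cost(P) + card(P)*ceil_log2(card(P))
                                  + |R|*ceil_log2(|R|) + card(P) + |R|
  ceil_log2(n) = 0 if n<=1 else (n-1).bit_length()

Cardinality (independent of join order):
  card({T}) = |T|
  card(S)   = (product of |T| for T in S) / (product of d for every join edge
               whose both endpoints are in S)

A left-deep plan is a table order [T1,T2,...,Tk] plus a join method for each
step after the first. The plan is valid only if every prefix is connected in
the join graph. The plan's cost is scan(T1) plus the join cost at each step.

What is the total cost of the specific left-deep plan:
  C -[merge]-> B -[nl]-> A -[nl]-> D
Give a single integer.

151620

step 1: scan C: cost=150, card=150
step 2: join B via merge
    card(P join B) = 150*20/(4) = 750
    cost = 150 + 150*8 + 20*5 + 150 + 20 = 1620
step 3: join A via nl
    card(P join A) = 750*40/(10) = 3000
    cost = 1620 + 750*40 = 31620
step 4: join D via nl
    card(P join D) = 3000*40/(20) = 6000
    cost = 31620 + 3000*40 = 151620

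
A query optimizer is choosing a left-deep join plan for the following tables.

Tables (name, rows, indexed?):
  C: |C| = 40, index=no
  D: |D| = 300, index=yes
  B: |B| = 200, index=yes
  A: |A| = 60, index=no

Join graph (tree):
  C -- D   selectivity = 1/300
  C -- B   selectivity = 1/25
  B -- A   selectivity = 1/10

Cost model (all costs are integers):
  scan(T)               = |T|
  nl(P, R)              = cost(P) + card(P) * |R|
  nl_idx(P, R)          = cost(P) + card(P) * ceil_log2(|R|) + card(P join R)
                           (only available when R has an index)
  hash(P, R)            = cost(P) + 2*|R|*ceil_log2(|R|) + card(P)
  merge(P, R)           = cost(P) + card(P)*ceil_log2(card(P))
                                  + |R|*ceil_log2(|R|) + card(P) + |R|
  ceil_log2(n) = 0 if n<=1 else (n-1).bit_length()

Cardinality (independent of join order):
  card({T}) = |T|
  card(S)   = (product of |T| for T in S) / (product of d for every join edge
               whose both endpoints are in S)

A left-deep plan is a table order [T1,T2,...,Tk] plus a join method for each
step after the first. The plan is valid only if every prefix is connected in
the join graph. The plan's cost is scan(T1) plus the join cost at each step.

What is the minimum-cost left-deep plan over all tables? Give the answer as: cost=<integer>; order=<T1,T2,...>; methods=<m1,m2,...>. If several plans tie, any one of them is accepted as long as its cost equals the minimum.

Selinger DP (subsets sized 1..n):
  {C}: scan cost=40, card=40
  {D}: scan cost=300, card=300
  {B}: scan cost=200, card=200
  {A}: scan cost=60, card=60
  {CD}: card=40; try (D,nl_idx)→440, (C,hash)→1080, (D,merge)→3320, (C,merge)→3580, (D,hash)→5480, (D,nl)→12040 …(+1); best=440 via (D,nl_idx)
  {BC}: card=320; try (B,nl_idx)→680, (C,hash)→880, (B,merge)→2120, (C,merge)→2280, (B,hash)→3280, (B,nl)→8040 …(+1); best=680 via (B,nl_idx)
  {AB}: card=1200; try (A,hash)→1120, (B,nl_idx)→1740, (B,merge)→2280, (A,merge)→2420, (B,hash)→3320, (B,nl)→12060 …(+1); best=1120 via (A,hash)
  {BCD}: card=320; try (B,nl_idx)→1080, (B,merge)→2520, (B,hash)→3680, (D,nl_idx)→3880, (D,hash)→6400, (D,merge)→6880 …(+2); best=1080 via (B,nl_idx)
  {ABC}: card=1920; try (A,hash)→1720, (C,hash)→2800, (A,merge)→4300, (C,merge)→15800, (A,nl)→19880, (C,nl)→49120; best=1720 via (A,hash)
  {ABCD}: card=1920; try (A,hash)→2120, (A,merge)→4700, (D,hash)→9040, (A,nl)→20280, (D,nl_idx)→20920, (D,merge)→27760 …(+1); best=2120 via (A,hash)

cost=2120; order=C,D,B,A; methods=nl_idx,nl_idx,hash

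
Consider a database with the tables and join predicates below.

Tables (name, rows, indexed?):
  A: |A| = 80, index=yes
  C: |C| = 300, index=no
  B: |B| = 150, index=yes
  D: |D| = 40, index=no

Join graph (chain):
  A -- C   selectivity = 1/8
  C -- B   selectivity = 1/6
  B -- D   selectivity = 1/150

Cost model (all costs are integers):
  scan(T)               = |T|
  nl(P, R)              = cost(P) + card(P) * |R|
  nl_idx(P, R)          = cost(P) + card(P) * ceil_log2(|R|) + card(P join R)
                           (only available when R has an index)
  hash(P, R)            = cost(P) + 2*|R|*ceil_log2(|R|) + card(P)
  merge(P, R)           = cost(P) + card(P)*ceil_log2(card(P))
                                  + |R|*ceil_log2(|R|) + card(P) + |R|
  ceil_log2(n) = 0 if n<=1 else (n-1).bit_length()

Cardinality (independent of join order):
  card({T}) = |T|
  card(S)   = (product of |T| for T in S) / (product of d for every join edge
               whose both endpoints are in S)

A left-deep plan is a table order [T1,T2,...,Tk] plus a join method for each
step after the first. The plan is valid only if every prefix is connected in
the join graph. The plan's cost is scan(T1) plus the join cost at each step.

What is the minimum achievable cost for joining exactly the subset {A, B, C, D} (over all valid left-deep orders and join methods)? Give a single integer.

6800

Selinger DP over subsets of {A,B,C,D}:
  {A}: scan cost=80, card=80
  {C}: scan cost=300, card=300
  {B}: scan cost=150, card=150
  {D}: scan cost=40, card=40
  {AC}: card=3000; try (A,hash)→1720, (C,merge)→3720, (A,merge)→3940, (A,nl_idx)→5400, (C,hash)→5560, (C,nl)→24080 …(+1); best=1720 via (A,hash)
  {BC}: card=7500; try (B,hash)→3000, (C,merge)→4500, (B,merge)→4650, (C,hash)→5700, (B,nl_idx)→10200, (C,nl)→45150 …(+1); best=3000 via (B,hash)
  {BD}: card=40; try (B,nl_idx)→400, (D,hash)→780, (B,merge)→1670, (D,merge)→1780, (B,hash)→2480, (B,nl)→6040 …(+1); best=400 via (B,nl_idx)
  {ABC}: card=75000; try (B,hash)→7120, (A,hash)→11620, (B,merge)→42070, (B,nl_idx)→100720, (A,merge)→108640, (A,nl_idx)→130500 …(+2); best=7120 via (B,hash)
  {BCD}: card=2000; try (C,merge)→3680, (C,hash)→5840, (D,hash)→10980, (C,nl)→12400, (D,merge)→108280, (D,nl)→303000; best=3680 via (C,merge)
  {ABCD}: card=20000; try (A,hash)→6800, (A,merge)→28320, (A,nl_idx)→37680, (D,hash)→82600, (A,nl)→163680, (D,merge)→1357400 …(+1); best=6800 via (A,hash)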